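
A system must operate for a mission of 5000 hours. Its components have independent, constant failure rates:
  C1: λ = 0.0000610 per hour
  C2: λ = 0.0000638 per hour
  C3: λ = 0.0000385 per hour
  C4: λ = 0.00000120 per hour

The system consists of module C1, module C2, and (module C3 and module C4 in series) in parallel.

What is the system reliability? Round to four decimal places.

R(C1) = exp(−0.0000610 × 5000) = 0.737123
R(C2) = exp(−0.0000638 × 5000) = 0.726876
R(C3) = exp(−0.0000385 × 5000) = 0.824894
R(C4) = exp(−0.00000120 × 5000) = 0.994018
Series (C3 and C4): 0.824894 × 0.994018 = 0.819959
Parallel (C1, C2, and [0.819959]): 1 − (1 − 0.737123)(1 − 0.726876)(1 − 0.819959) = 0.9871

0.9871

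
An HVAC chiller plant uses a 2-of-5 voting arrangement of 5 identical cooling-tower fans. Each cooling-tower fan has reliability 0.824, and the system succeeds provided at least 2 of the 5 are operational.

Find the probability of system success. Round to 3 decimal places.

0.996

R = Σ_{i=2}^{5} C(5,i) p^i (1−p)^{5−i} with p = 0.824
C(5,2)·0.824^2·0.176^3 = 0.03702
C(5,3)·0.824^3·0.176^2 = 0.17330
C(5,4)·0.824^4·0.176^1 = 0.40569
C(5,5)·0.824^5·0.176^0 = 0.37987
Sum = 0.996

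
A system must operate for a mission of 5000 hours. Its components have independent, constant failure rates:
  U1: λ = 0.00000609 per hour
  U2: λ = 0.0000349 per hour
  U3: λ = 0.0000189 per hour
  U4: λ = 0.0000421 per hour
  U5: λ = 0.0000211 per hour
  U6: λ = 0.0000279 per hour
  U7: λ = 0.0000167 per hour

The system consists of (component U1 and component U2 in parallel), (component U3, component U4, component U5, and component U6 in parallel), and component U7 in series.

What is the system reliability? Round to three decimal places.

R(U1) = exp(−0.00000609 × 5000) = 0.97001
R(U2) = exp(−0.0000349 × 5000) = 0.83988
R(U3) = exp(−0.0000189 × 5000) = 0.90983
R(U4) = exp(−0.0000421 × 5000) = 0.81018
R(U5) = exp(−0.0000211 × 5000) = 0.89987
R(U6) = exp(−0.0000279 × 5000) = 0.86979
R(U7) = exp(−0.0000167 × 5000) = 0.91989
Parallel (U1 and U2): 1 − (1 − 0.97001)(1 − 0.83988) = 0.99520
Parallel (U3, U4, U5, and U6): 1 − (1 − 0.90983)(1 − 0.81018)(1 − 0.89987)(1 − 0.86979) = 0.99978
Series ([0.99520], [0.99978], and U7): 0.99520 × 0.99978 × 0.91989 = 0.915

0.915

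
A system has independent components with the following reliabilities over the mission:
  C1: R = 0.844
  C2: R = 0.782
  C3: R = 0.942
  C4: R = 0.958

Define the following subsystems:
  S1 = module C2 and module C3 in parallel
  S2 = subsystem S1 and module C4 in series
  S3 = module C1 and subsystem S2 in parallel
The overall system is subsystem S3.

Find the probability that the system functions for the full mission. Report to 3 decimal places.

0.992

Parallel (C2 and C3): 1 − (1 − 0.78200)(1 − 0.94200) = 0.98736
Series ([0.98736] and C4): 0.98736 × 0.95800 = 0.94589
Parallel (C1 and [0.94589]): 1 − (1 − 0.84400)(1 − 0.94589) = 0.992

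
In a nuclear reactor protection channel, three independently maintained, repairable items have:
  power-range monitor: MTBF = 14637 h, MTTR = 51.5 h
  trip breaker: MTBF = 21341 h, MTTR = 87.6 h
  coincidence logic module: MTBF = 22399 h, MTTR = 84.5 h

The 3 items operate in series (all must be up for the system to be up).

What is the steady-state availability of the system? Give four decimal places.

A(power-range monitor) = MTBF/(MTBF+MTTR) = 14637/(14637+51.5) = 0.996494
A(trip breaker) = MTBF/(MTBF+MTTR) = 21341/(21341+87.6) = 0.995912
A(coincidence logic module) = MTBF/(MTBF+MTTR) = 22399/(22399+84.5) = 0.996242
Series availability: 0.996494 × 0.995912 × 0.996242 = 0.9887

0.9887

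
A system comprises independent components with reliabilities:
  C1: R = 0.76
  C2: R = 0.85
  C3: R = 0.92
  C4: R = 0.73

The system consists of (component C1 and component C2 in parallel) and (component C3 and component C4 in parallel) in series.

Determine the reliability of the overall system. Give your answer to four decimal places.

Parallel (C1 and C2): 1 − (1 − 0.760000)(1 − 0.850000) = 0.964000
Parallel (C3 and C4): 1 − (1 − 0.920000)(1 − 0.730000) = 0.978400
Series ([0.964000] and [0.978400]): 0.964000 × 0.978400 = 0.9432

0.9432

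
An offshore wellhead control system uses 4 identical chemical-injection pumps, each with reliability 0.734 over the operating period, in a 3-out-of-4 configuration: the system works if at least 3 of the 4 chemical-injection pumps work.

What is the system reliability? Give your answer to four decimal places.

R = Σ_{i=3}^{4} C(4,i) p^i (1−p)^{4−i} with p = 0.734
C(4,3)·0.734^3·0.266^1 = 0.420756
C(4,4)·0.734^4·0.266^0 = 0.290258
Sum = 0.7110

0.7110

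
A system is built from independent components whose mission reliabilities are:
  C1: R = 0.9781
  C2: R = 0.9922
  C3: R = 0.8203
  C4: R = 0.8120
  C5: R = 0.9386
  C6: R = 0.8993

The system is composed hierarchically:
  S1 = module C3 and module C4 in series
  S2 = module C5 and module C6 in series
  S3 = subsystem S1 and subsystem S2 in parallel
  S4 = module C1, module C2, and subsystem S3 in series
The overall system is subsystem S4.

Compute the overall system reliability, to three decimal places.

0.920

Series (C3 and C4): 0.82030 × 0.81200 = 0.66608
Series (C5 and C6): 0.93860 × 0.89930 = 0.84408
Parallel ([0.66608] and [0.84408]): 1 − (1 − 0.66608)(1 − 0.84408) = 0.94794
Series (C1, C2, and [0.94794]): 0.97810 × 0.99220 × 0.94794 = 0.920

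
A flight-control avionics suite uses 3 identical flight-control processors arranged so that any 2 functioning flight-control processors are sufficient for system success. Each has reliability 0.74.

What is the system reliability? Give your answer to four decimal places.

R = Σ_{i=2}^{3} C(3,i) p^i (1−p)^{3−i} with p = 0.74
C(3,2)·0.74^2·0.26^1 = 0.427128
C(3,3)·0.74^3·0.26^0 = 0.405224
Sum = 0.8324

0.8324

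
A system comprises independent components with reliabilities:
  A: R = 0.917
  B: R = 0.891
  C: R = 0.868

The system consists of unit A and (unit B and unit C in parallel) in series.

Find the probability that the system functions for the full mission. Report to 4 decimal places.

0.9038

Parallel (B and C): 1 − (1 − 0.891000)(1 − 0.868000) = 0.985612
Series (A and [0.985612]): 0.917000 × 0.985612 = 0.9038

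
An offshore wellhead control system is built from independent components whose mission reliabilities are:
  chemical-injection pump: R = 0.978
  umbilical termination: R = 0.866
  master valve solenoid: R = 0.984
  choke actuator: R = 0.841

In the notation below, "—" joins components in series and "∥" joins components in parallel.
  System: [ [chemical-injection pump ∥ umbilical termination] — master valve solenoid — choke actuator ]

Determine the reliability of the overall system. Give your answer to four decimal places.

0.8251

Parallel (chemical-injection pump and umbilical termination): 1 − (1 − 0.978000)(1 − 0.866000) = 0.997052
Series ([0.997052], master valve solenoid, and choke actuator): 0.997052 × 0.984000 × 0.841000 = 0.8251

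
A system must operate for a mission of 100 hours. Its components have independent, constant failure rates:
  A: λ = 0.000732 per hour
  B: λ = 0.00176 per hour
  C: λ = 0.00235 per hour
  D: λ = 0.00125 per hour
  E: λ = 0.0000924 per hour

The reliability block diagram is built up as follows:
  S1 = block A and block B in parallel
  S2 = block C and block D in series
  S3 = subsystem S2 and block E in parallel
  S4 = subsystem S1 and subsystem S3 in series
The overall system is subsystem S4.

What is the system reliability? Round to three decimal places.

0.986

R(A) = exp(−0.000732 × 100) = 0.92941
R(B) = exp(−0.00176 × 100) = 0.83862
R(C) = exp(−0.00235 × 100) = 0.79057
R(D) = exp(−0.00125 × 100) = 0.88250
R(E) = exp(−0.0000924 × 100) = 0.99080
Parallel (A and B): 1 − (1 − 0.92941)(1 − 0.83862) = 0.98861
Series (C and D): 0.79057 × 0.88250 = 0.69768
Parallel ([0.69768] and E): 1 − (1 − 0.69768)(1 − 0.99080) = 0.99722
Series ([0.98861] and [0.99722]): 0.98861 × 0.99722 = 0.986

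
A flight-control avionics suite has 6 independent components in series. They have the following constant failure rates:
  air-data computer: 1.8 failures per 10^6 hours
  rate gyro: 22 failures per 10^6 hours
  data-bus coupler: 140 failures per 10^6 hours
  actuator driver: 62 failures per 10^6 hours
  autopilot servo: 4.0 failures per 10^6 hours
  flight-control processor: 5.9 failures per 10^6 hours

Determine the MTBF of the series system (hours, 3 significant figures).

Series of exponential components: λ_sys = Σ λ_i
λ_sys = 0.0000018 + 0.000022 + 0.00014 + 0.000062 + 0.0000040 + 0.0000059 = 2.3570e-04 /h
MTBF = 1 / λ_sys = 4240 h

4240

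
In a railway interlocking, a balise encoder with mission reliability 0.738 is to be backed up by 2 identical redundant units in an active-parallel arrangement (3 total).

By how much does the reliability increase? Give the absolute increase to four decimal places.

0.2440

R_before = 0.738
R_after = 1 − (1 − 0.738)^3 = 0.9820
ΔR = 0.9820 − 0.738 = 0.2440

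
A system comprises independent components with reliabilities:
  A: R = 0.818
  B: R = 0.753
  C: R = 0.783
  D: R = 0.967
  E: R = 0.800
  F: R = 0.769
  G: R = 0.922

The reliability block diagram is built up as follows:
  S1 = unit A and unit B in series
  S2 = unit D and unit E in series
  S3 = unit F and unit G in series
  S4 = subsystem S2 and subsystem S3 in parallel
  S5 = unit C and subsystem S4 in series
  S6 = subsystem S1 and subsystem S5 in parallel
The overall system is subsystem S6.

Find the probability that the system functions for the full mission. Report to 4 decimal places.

0.8969

Series (A and B): 0.818000 × 0.753000 = 0.615954
Series (D and E): 0.967000 × 0.800000 = 0.773600
Series (F and G): 0.769000 × 0.922000 = 0.709018
Parallel ([0.773600] and [0.709018]): 1 − (1 − 0.773600)(1 − 0.709018) = 0.934122
Series (C and [0.934122]): 0.783000 × 0.934122 = 0.731418
Parallel ([0.615954] and [0.731418]): 1 − (1 − 0.615954)(1 − 0.731418) = 0.8969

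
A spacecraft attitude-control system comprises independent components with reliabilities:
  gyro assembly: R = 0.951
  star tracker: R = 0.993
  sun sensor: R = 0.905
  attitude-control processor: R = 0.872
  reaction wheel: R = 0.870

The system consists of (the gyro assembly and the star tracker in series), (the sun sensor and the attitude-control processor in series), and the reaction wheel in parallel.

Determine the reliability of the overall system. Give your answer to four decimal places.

0.9985

Series (gyro assembly and star tracker): 0.951000 × 0.993000 = 0.944343
Series (sun sensor and attitude-control processor): 0.905000 × 0.872000 = 0.789160
Parallel ([0.944343], [0.789160], and reaction wheel): 1 − (1 − 0.944343)(1 − 0.789160)(1 − 0.870000) = 0.9985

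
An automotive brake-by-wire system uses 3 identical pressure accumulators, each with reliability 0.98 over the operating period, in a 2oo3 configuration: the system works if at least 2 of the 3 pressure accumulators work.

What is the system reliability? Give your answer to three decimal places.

0.999

R = Σ_{i=2}^{3} C(3,i) p^i (1−p)^{3−i} with p = 0.98
C(3,2)·0.98^2·0.02^1 = 0.05762
C(3,3)·0.98^3·0.02^0 = 0.94119
Sum = 0.999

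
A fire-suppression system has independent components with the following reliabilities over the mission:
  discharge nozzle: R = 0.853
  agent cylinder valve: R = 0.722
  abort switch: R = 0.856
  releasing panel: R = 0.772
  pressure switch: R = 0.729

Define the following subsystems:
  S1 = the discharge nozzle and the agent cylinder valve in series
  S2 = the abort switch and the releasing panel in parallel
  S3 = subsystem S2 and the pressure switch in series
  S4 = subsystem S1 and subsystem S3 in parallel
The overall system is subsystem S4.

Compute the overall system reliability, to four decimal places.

0.8867

Series (discharge nozzle and agent cylinder valve): 0.853000 × 0.722000 = 0.615866
Parallel (abort switch and releasing panel): 1 − (1 − 0.856000)(1 − 0.772000) = 0.967168
Series ([0.967168] and pressure switch): 0.967168 × 0.729000 = 0.705065
Parallel ([0.615866] and [0.705065]): 1 − (1 − 0.615866)(1 − 0.705065) = 0.8867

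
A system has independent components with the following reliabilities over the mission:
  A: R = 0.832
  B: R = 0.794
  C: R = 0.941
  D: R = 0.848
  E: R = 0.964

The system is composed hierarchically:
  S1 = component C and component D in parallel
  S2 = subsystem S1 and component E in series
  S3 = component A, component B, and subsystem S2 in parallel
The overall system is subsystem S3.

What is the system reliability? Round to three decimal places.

Parallel (C and D): 1 − (1 − 0.94100)(1 − 0.84800) = 0.99103
Series ([0.99103] and E): 0.99103 × 0.96400 = 0.95535
Parallel (A, B, and [0.95535]): 1 − (1 − 0.83200)(1 − 0.79400)(1 − 0.95535) = 0.998

0.998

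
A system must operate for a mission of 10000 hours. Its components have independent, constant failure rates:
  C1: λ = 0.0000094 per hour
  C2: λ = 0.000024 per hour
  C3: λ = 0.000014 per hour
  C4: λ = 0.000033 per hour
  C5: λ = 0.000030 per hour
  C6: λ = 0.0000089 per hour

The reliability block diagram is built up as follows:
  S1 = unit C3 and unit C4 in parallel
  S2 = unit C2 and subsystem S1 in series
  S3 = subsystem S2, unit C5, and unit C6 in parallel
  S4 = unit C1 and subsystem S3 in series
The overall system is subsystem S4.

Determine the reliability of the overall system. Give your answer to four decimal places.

R(C1) = exp(−0.0000094 × 10000) = 0.910283
R(C2) = exp(−0.000024 × 10000) = 0.786628
R(C3) = exp(−0.000014 × 10000) = 0.869358
R(C4) = exp(−0.000033 × 10000) = 0.718924
R(C5) = exp(−0.000030 × 10000) = 0.740818
R(C6) = exp(−0.0000089 × 10000) = 0.914846
Parallel (C3 and C4): 1 − (1 − 0.869358)(1 − 0.718924) = 0.963280
Series (C2 and [0.963280]): 0.786628 × 0.963280 = 0.757743
Parallel ([0.757743], C5, and C6): 1 − (1 − 0.757743)(1 − 0.740818)(1 − 0.914846) = 0.994653
Series (C1 and [0.994653]): 0.910283 × 0.994653 = 0.9054

0.9054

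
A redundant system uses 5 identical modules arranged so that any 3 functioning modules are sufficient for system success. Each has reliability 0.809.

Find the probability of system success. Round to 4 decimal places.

0.9488

R = Σ_{i=3}^{5} C(5,i) p^i (1−p)^{5−i} with p = 0.809
C(5,3)·0.809^3·0.191^2 = 0.193158
C(5,4)·0.809^4·0.191^1 = 0.409070
C(5,5)·0.809^5·0.191^0 = 0.346531
Sum = 0.9488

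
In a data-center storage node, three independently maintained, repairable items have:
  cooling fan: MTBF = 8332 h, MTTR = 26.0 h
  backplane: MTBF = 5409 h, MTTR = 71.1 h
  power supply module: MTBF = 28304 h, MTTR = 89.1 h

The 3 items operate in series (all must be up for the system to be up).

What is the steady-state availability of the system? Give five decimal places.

0.98087

A(cooling fan) = MTBF/(MTBF+MTTR) = 8332/(8332+26.0) = 0.996889
A(backplane) = MTBF/(MTBF+MTTR) = 5409/(5409+71.1) = 0.987026
A(power supply module) = MTBF/(MTBF+MTTR) = 28304/(28304+89.1) = 0.996862
Series availability: 0.996889 × 0.987026 × 0.996862 = 0.98087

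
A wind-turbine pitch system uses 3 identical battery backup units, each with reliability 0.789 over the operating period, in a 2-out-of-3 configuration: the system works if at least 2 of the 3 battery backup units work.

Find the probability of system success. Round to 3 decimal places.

0.885

R = Σ_{i=2}^{3} C(3,i) p^i (1−p)^{3−i} with p = 0.789
C(3,2)·0.789^2·0.211^1 = 0.39406
C(3,3)·0.789^3·0.211^0 = 0.49117
Sum = 0.885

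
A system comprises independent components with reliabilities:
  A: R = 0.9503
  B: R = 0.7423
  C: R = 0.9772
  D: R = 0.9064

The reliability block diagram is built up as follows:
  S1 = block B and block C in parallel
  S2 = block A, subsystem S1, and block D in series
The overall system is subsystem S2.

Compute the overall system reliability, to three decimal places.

0.856

Parallel (B and C): 1 − (1 − 0.74230)(1 − 0.97720) = 0.99412
Series (A, [0.99412], and D): 0.95030 × 0.99412 × 0.90640 = 0.856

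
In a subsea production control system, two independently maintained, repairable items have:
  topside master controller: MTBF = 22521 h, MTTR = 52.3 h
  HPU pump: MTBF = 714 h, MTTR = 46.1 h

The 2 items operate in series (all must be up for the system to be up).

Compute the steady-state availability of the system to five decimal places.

0.93717

A(topside master controller) = MTBF/(MTBF+MTTR) = 22521/(22521+52.3) = 0.997683
A(HPU pump) = MTBF/(MTBF+MTTR) = 714/(714+46.1) = 0.939350
Series availability: 0.997683 × 0.939350 = 0.93717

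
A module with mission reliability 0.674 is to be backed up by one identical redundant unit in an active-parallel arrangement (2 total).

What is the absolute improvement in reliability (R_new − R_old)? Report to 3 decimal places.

R_before = 0.674
R_after = 1 − (1 − 0.674)^2 = 0.894
ΔR = 0.894 − 0.674 = 0.220

0.220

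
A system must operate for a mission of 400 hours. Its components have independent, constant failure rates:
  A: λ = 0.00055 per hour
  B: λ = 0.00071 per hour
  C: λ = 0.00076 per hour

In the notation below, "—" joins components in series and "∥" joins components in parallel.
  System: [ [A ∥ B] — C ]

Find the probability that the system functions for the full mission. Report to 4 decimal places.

R(A) = exp(−0.00055 × 400) = 0.802519
R(B) = exp(−0.00071 × 400) = 0.752767
R(C) = exp(−0.00076 × 400) = 0.737861
Parallel (A and B): 1 − (1 − 0.802519)(1 − 0.752767) = 0.951176
Series ([0.951176] and C): 0.951176 × 0.737861 = 0.7018

0.7018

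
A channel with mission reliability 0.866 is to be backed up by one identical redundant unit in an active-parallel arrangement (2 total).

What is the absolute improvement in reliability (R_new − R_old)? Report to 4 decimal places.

R_before = 0.866
R_after = 1 − (1 − 0.866)^2 = 0.9820
ΔR = 0.9820 − 0.866 = 0.1160

0.1160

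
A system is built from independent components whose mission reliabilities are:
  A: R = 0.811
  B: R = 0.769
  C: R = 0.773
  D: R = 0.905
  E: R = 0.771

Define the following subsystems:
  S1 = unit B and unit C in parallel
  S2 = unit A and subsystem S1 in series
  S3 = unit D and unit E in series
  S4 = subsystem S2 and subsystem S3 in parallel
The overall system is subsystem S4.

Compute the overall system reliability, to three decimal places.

0.930

Parallel (B and C): 1 − (1 − 0.76900)(1 − 0.77300) = 0.94756
Series (A and [0.94756]): 0.81100 × 0.94756 = 0.76847
Series (D and E): 0.90500 × 0.77100 = 0.69776
Parallel ([0.76847] and [0.69776]): 1 − (1 − 0.76847)(1 − 0.69776) = 0.930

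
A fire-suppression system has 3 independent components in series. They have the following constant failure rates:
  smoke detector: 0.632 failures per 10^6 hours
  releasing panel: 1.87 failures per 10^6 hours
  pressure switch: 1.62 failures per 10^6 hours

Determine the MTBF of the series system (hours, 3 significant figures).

243000

Series of exponential components: λ_sys = Σ λ_i
λ_sys = 0.000000632 + 0.00000187 + 0.00000162 = 4.1220e-06 /h
MTBF = 1 / λ_sys = 243000 h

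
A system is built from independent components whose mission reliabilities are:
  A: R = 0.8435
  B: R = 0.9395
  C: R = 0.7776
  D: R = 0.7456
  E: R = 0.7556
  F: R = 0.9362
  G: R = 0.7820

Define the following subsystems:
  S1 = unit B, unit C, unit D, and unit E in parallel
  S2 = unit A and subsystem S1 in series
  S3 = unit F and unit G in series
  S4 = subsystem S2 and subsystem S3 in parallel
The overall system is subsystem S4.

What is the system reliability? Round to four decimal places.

Parallel (B, C, D, and E): 1 − (1 − 0.939500)(1 − 0.777600)(1 − 0.745600)(1 − 0.755600) = 0.999163
Series (A and [0.999163]): 0.843500 × 0.999163 = 0.842794
Series (F and G): 0.936200 × 0.782000 = 0.732108
Parallel ([0.842794] and [0.732108]): 1 − (1 − 0.842794)(1 − 0.732108) = 0.9579

0.9579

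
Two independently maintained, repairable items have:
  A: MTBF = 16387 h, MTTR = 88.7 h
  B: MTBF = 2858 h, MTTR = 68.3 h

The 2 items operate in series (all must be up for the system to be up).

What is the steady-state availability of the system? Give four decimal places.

A(A) = MTBF/(MTBF+MTTR) = 16387/(16387+88.7) = 0.994616
A(B) = MTBF/(MTBF+MTTR) = 2858/(2858+68.3) = 0.976660
Series availability: 0.994616 × 0.976660 = 0.9714

0.9714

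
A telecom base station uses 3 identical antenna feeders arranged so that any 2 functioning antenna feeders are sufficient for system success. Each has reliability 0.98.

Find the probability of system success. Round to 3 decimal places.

R = Σ_{i=2}^{3} C(3,i) p^i (1−p)^{3−i} with p = 0.98
C(3,2)·0.98^2·0.02^1 = 0.05762
C(3,3)·0.98^3·0.02^0 = 0.94119
Sum = 0.999

0.999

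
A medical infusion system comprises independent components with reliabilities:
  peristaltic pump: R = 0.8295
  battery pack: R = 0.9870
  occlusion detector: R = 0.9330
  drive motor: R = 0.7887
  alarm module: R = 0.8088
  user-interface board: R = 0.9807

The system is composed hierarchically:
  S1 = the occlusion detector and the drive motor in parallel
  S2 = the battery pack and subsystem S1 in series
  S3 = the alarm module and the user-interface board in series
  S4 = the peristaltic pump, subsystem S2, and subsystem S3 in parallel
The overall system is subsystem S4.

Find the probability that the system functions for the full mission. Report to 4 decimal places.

0.9990

Parallel (occlusion detector and drive motor): 1 − (1 − 0.933000)(1 − 0.788700) = 0.985843
Series (battery pack and [0.985843]): 0.987000 × 0.985843 = 0.973027
Series (alarm module and user-interface board): 0.808800 × 0.980700 = 0.793190
Parallel (peristaltic pump, [0.973027], and [0.793190]): 1 − (1 − 0.829500)(1 − 0.973027)(1 − 0.793190) = 0.9990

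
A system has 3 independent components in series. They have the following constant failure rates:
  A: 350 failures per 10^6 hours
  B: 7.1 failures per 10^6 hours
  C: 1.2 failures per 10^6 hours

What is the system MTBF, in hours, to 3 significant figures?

Series of exponential components: λ_sys = Σ λ_i
λ_sys = 0.00035 + 0.0000071 + 0.0000012 = 3.5830e-04 /h
MTBF = 1 / λ_sys = 2790 h

2790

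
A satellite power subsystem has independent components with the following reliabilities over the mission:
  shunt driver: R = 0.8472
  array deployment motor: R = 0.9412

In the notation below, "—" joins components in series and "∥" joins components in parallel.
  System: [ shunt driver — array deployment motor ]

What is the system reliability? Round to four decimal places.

0.7974

Series (shunt driver and array deployment motor): 0.847200 × 0.941200 = 0.7974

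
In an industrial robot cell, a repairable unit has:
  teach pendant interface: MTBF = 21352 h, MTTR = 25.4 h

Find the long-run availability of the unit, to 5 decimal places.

0.99881

A(teach pendant interface) = MTBF/(MTBF+MTTR) = 21352/(21352+25.4) = 0.99881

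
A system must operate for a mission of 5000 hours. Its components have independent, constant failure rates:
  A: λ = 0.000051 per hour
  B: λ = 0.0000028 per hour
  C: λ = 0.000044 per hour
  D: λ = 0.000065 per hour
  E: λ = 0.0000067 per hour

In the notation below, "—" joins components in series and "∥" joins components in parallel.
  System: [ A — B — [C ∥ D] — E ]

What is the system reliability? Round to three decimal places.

0.698

R(A) = exp(−0.000051 × 5000) = 0.77492
R(B) = exp(−0.0000028 × 5000) = 0.98610
R(C) = exp(−0.000044 × 5000) = 0.80252
R(D) = exp(−0.000065 × 5000) = 0.72253
R(E) = exp(−0.0000067 × 5000) = 0.96705
Parallel (C and D): 1 − (1 − 0.80252)(1 − 0.72253) = 0.94521
Series (A, B, [0.94521], and E): 0.77492 × 0.98610 × 0.94521 × 0.96705 = 0.698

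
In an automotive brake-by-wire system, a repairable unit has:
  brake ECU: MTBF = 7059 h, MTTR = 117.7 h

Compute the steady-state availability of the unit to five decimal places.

A(brake ECU) = MTBF/(MTBF+MTTR) = 7059/(7059+117.7) = 0.98360

0.98360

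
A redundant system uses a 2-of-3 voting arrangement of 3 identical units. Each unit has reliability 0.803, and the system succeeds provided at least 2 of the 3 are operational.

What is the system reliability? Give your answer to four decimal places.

0.8989

R = Σ_{i=2}^{3} C(3,i) p^i (1−p)^{3−i} with p = 0.803
C(3,2)·0.803^2·0.197^1 = 0.381082
C(3,3)·0.803^3·0.197^0 = 0.517782
Sum = 0.8989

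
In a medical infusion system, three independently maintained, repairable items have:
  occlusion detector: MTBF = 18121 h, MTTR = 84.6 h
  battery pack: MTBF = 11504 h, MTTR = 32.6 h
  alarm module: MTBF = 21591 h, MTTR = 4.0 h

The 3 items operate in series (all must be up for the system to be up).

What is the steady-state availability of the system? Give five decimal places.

A(occlusion detector) = MTBF/(MTBF+MTTR) = 18121/(18121+84.6) = 0.995353
A(battery pack) = MTBF/(MTBF+MTTR) = 11504/(11504+32.6) = 0.997174
A(alarm module) = MTBF/(MTBF+MTTR) = 21591/(21591+4.0) = 0.999815
Series availability: 0.995353 × 0.997174 × 0.999815 = 0.99236

0.99236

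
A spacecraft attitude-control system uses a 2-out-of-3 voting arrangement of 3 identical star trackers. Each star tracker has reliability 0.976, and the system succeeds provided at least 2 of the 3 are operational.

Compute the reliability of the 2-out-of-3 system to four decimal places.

R = Σ_{i=2}^{3} C(3,i) p^i (1−p)^{3−i} with p = 0.976
C(3,2)·0.976^2·0.024^1 = 0.068585
C(3,3)·0.976^3·0.024^0 = 0.929714
Sum = 0.9983

0.9983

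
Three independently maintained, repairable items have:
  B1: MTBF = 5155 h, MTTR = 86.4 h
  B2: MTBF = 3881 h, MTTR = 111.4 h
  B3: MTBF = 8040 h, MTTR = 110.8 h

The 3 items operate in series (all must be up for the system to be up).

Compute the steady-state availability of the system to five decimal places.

0.94308

A(B1) = MTBF/(MTBF+MTTR) = 5155/(5155+86.4) = 0.983516
A(B2) = MTBF/(MTBF+MTTR) = 3881/(3881+111.4) = 0.972097
A(B3) = MTBF/(MTBF+MTTR) = 8040/(8040+110.8) = 0.986406
Series availability: 0.983516 × 0.972097 × 0.986406 = 0.94308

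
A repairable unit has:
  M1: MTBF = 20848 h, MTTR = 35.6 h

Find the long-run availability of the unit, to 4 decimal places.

A(M1) = MTBF/(MTBF+MTTR) = 20848/(20848+35.6) = 0.9983

0.9983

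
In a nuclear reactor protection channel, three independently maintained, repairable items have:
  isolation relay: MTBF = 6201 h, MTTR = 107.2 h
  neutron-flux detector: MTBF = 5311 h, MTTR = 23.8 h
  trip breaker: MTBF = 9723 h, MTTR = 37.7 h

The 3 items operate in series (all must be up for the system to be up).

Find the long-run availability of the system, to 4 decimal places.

A(isolation relay) = MTBF/(MTBF+MTTR) = 6201/(6201+107.2) = 0.983006
A(neutron-flux detector) = MTBF/(MTBF+MTTR) = 5311/(5311+23.8) = 0.995539
A(trip breaker) = MTBF/(MTBF+MTTR) = 9723/(9723+37.7) = 0.996138
Series availability: 0.983006 × 0.995539 × 0.996138 = 0.9748

0.9748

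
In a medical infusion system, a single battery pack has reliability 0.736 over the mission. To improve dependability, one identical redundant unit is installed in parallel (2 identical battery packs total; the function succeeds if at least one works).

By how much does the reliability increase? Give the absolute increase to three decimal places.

R_before = 0.736
R_after = 1 − (1 − 0.736)^2 = 0.930
ΔR = 0.930 − 0.736 = 0.194

0.194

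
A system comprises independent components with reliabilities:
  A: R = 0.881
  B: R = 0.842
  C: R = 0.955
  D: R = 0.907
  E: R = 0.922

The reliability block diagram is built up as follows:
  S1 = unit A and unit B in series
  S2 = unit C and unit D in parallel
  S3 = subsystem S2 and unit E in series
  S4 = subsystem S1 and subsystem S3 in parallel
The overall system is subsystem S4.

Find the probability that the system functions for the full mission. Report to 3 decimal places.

Series (A and B): 0.88100 × 0.84200 = 0.74180
Parallel (C and D): 1 − (1 − 0.95500)(1 − 0.90700) = 0.99582
Series ([0.99582] and E): 0.99582 × 0.92200 = 0.91815
Parallel ([0.74180] and [0.91815]): 1 − (1 − 0.74180)(1 − 0.91815) = 0.979

0.979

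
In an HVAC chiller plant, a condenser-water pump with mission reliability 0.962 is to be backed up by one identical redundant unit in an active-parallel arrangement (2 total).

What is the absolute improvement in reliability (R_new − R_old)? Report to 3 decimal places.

0.037

R_before = 0.962
R_after = 1 − (1 − 0.962)^2 = 0.999
ΔR = 0.999 − 0.962 = 0.037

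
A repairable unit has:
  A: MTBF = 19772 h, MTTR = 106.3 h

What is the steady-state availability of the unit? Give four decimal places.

0.9947

A(A) = MTBF/(MTBF+MTTR) = 19772/(19772+106.3) = 0.9947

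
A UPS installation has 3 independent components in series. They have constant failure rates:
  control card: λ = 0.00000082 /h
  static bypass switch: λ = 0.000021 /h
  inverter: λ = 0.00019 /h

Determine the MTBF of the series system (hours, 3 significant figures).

Series of exponential components: λ_sys = Σ λ_i
λ_sys = 0.00000082 + 0.000021 + 0.00019 = 2.1182e-04 /h
MTBF = 1 / λ_sys = 4720 h

4720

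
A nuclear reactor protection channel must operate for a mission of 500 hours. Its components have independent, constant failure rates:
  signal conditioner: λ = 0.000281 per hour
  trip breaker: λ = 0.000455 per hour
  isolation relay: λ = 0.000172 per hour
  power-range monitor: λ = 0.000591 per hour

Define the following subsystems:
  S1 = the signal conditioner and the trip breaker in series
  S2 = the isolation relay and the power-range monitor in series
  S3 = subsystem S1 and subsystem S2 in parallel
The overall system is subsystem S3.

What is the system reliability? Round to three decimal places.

R(signal conditioner) = exp(−0.000281 × 500) = 0.86892
R(trip breaker) = exp(−0.000455 × 500) = 0.79652
R(isolation relay) = exp(−0.000172 × 500) = 0.91759
R(power-range monitor) = exp(−0.000591 × 500) = 0.74416
Series (signal conditioner and trip breaker): 0.86892 × 0.79652 = 0.69211
Series (isolation relay and power-range monitor): 0.91759 × 0.74416 = 0.68283
Parallel ([0.69211] and [0.68283]): 1 − (1 − 0.69211)(1 − 0.68283) = 0.902

0.902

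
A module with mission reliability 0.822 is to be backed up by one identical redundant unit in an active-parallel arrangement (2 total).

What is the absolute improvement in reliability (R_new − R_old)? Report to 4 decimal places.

R_before = 0.822
R_after = 1 − (1 − 0.822)^2 = 0.9683
ΔR = 0.9683 − 0.822 = 0.1463

0.1463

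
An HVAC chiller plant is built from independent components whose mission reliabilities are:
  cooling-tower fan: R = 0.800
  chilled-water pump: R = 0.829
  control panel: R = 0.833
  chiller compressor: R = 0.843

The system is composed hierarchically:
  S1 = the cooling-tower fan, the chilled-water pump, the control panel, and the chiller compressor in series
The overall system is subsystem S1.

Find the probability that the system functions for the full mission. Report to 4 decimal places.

Series (cooling-tower fan, chilled-water pump, control panel, and chiller compressor): 0.800000 × 0.829000 × 0.833000 × 0.843000 = 0.4657

0.4657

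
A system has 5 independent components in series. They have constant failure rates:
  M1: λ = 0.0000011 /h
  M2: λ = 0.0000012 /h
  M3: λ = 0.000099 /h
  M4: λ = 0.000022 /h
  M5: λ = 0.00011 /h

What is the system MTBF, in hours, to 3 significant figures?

4290

Series of exponential components: λ_sys = Σ λ_i
λ_sys = 0.0000011 + 0.0000012 + 0.000099 + 0.000022 + 0.00011 = 2.3330e-04 /h
MTBF = 1 / λ_sys = 4290 h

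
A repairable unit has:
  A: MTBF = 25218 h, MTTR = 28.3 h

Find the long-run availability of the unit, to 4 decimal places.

A(A) = MTBF/(MTBF+MTTR) = 25218/(25218+28.3) = 0.9989

0.9989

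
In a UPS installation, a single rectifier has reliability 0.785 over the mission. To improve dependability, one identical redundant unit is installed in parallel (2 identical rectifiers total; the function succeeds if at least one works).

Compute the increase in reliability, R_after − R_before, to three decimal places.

0.169

R_before = 0.785
R_after = 1 − (1 − 0.785)^2 = 0.954
ΔR = 0.954 − 0.785 = 0.169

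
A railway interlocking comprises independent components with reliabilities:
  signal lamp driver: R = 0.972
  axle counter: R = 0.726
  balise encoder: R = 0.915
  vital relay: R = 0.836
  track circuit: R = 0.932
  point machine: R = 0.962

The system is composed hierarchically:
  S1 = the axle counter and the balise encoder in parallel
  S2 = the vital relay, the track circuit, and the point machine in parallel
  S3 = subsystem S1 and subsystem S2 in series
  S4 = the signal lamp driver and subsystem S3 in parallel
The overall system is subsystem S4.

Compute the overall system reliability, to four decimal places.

0.9993

Parallel (axle counter and balise encoder): 1 − (1 − 0.726000)(1 − 0.915000) = 0.976710
Parallel (vital relay, track circuit, and point machine): 1 − (1 − 0.836000)(1 − 0.932000)(1 − 0.962000) = 0.999576
Series ([0.976710] and [0.999576]): 0.976710 × 0.999576 = 0.976296
Parallel (signal lamp driver and [0.976296]): 1 − (1 − 0.972000)(1 − 0.976296) = 0.9993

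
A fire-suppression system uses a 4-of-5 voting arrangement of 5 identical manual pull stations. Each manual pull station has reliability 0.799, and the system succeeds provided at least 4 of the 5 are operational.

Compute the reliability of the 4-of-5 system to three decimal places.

0.735

R = Σ_{i=4}^{5} C(5,i) p^i (1−p)^{5−i} with p = 0.799
C(5,4)·0.799^4·0.201^1 = 0.40959
C(5,5)·0.799^5·0.201^0 = 0.32564
Sum = 0.735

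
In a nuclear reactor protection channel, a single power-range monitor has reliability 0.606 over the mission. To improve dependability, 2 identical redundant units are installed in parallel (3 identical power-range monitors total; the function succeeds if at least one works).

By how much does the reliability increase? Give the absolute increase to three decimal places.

R_before = 0.606
R_after = 1 − (1 − 0.606)^3 = 0.939
ΔR = 0.939 − 0.606 = 0.333

0.333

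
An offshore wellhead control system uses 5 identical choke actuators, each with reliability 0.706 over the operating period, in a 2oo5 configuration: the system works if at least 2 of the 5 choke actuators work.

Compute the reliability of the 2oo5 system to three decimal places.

R = Σ_{i=2}^{5} C(5,i) p^i (1−p)^{5−i} with p = 0.706
C(5,2)·0.706^2·0.294^3 = 0.12666
C(5,3)·0.706^3·0.294^2 = 0.30416
C(5,4)·0.706^4·0.294^1 = 0.36520
C(5,5)·0.706^5·0.294^0 = 0.17540
Sum = 0.971

0.971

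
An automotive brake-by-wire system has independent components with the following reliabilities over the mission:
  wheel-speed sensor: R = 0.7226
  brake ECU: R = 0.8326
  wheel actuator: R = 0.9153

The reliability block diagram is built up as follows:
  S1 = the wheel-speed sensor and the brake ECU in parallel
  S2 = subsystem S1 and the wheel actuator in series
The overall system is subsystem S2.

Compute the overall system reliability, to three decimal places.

Parallel (wheel-speed sensor and brake ECU): 1 − (1 − 0.72260)(1 − 0.83260) = 0.95356
Series ([0.95356] and wheel actuator): 0.95356 × 0.91530 = 0.873

0.873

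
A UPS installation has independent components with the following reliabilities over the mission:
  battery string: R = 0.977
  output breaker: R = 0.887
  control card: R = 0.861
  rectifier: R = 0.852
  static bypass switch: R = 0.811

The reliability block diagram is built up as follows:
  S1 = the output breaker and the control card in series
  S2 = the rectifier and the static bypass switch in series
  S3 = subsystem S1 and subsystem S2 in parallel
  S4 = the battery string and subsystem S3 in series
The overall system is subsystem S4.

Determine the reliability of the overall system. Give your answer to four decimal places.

0.9057

Series (output breaker and control card): 0.887000 × 0.861000 = 0.763707
Series (rectifier and static bypass switch): 0.852000 × 0.811000 = 0.690972
Parallel ([0.763707] and [0.690972]): 1 − (1 − 0.763707)(1 − 0.690972) = 0.926979
Series (battery string and [0.926979]): 0.977000 × 0.926979 = 0.9057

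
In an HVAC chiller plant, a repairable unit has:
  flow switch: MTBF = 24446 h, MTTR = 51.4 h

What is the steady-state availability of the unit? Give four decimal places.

0.9979

A(flow switch) = MTBF/(MTBF+MTTR) = 24446/(24446+51.4) = 0.9979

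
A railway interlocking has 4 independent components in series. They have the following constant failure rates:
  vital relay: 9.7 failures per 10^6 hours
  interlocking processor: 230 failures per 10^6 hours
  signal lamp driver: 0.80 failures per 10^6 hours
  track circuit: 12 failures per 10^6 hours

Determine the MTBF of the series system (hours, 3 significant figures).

3960

Series of exponential components: λ_sys = Σ λ_i
λ_sys = 0.0000097 + 0.00023 + 0.00000080 + 0.000012 = 2.5250e-04 /h
MTBF = 1 / λ_sys = 3960 h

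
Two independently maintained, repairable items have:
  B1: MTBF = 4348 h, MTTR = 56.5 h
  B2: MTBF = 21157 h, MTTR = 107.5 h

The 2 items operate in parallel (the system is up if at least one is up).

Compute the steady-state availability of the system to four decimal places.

A(B1) = MTBF/(MTBF+MTTR) = 4348/(4348+56.5) = 0.987172
A(B2) = MTBF/(MTBF+MTTR) = 21157/(21157+107.5) = 0.994945
Parallel availability: 1 − (1 − 0.987172)(1 − 0.994945) = 0.9999

0.9999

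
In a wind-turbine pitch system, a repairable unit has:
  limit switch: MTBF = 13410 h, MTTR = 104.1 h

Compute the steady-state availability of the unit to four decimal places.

A(limit switch) = MTBF/(MTBF+MTTR) = 13410/(13410+104.1) = 0.9923

0.9923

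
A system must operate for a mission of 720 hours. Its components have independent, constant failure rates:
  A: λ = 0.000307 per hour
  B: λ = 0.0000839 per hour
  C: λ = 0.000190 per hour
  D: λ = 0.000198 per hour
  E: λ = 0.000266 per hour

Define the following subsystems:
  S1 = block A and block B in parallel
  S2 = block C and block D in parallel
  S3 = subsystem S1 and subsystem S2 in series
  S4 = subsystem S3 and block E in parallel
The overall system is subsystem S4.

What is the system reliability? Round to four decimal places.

0.9950

R(A) = exp(−0.000307 × 720) = 0.801685
R(B) = exp(−0.0000839 × 720) = 0.941380
R(C) = exp(−0.000190 × 720) = 0.872145
R(D) = exp(−0.000198 × 720) = 0.867136
R(E) = exp(−0.000266 × 720) = 0.825703
Parallel (A and B): 1 − (1 − 0.801685)(1 − 0.941380) = 0.988375
Parallel (C and D): 1 − (1 − 0.872145)(1 − 0.867136) = 0.983013
Series ([0.988375] and [0.983013]): 0.988375 × 0.983013 = 0.971585
Parallel ([0.971585] and E): 1 − (1 − 0.971585)(1 − 0.825703) = 0.9950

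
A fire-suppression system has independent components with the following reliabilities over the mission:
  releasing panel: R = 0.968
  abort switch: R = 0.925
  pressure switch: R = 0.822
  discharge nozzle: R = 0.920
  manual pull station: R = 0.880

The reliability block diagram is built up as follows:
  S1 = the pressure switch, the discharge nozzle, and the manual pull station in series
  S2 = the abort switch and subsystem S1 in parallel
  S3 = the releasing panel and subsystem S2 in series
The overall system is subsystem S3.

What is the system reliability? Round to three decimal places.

Series (pressure switch, discharge nozzle, and manual pull station): 0.82200 × 0.92000 × 0.88000 = 0.66549
Parallel (abort switch and [0.66549]): 1 − (1 − 0.92500)(1 − 0.66549) = 0.97491
Series (releasing panel and [0.97491]): 0.96800 × 0.97491 = 0.944

0.944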